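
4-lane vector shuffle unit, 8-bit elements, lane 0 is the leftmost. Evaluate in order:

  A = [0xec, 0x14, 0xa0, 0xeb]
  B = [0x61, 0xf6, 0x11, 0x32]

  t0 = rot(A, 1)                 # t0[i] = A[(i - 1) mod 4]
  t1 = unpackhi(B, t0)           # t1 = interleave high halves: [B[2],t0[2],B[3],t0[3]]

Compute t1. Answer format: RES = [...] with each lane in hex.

→ t0 |eb|ec|14|a0|
→ t1 |11|14|32|a0|

RES = [0x11, 0x14, 0x32, 0xa0]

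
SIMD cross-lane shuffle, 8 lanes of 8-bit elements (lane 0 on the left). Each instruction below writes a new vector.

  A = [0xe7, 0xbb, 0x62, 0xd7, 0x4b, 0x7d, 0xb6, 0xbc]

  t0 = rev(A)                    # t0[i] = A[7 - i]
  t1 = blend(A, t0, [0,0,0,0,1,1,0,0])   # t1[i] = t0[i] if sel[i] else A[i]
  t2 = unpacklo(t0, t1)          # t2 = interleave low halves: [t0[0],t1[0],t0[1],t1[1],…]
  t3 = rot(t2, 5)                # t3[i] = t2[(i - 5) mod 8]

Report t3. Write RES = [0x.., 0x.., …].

  t0: bc b6 7d 4b d7 62 bb e7
  t1: e7 bb 62 d7 d7 62 b6 bc
  t2: bc e7 b6 bb 7d 62 4b d7
  t3: bb 7d 62 4b d7 bc e7 b6

RES = [ 0xbb  0x7d  0x62  0x4b  0xd7  0xbc  0xe7  0xb6 ]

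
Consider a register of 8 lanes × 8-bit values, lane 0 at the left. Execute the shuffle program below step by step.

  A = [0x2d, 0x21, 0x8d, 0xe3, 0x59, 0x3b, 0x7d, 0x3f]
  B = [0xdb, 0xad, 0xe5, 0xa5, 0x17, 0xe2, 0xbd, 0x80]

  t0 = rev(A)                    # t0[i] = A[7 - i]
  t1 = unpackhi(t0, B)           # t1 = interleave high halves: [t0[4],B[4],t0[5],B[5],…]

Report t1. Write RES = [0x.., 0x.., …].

RES = [0xe3, 0x17, 0x8d, 0xe2, 0x21, 0xbd, 0x2d, 0x80]

t0 = [0x3f, 0x7d, 0x3b, 0x59, 0xe3, 0x8d, 0x21, 0x2d]
t1 = [0xe3, 0x17, 0x8d, 0xe2, 0x21, 0xbd, 0x2d, 0x80]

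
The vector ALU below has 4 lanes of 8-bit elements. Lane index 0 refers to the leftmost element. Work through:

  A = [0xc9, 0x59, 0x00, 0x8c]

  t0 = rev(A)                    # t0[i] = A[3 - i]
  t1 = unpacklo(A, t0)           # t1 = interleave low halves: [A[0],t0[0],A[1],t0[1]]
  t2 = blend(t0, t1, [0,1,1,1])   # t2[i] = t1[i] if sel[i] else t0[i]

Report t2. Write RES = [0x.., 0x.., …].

RES = [ 0x8c  0x8c  0x59  0x00 ]

t0 = [0x8c, 0x00, 0x59, 0xc9]
t1 = [0xc9, 0x8c, 0x59, 0x00]
t2 = [0x8c, 0x8c, 0x59, 0x00]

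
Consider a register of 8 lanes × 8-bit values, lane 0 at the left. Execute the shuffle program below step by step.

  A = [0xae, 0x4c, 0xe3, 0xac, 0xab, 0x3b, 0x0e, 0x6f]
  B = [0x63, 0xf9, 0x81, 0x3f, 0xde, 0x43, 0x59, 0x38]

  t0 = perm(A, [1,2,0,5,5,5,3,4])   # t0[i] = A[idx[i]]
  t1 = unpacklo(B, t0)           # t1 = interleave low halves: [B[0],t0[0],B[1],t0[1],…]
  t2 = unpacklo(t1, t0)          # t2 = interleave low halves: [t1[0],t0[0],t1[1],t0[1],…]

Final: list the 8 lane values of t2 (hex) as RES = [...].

RES = [ 0x63  0x4c  0x4c  0xe3  0xf9  0xae  0xe3  0x3b ]

  t0: 4c e3 ae 3b 3b 3b ac ab
  t1: 63 4c f9 e3 81 ae 3f 3b
  t2: 63 4c 4c e3 f9 ae e3 3b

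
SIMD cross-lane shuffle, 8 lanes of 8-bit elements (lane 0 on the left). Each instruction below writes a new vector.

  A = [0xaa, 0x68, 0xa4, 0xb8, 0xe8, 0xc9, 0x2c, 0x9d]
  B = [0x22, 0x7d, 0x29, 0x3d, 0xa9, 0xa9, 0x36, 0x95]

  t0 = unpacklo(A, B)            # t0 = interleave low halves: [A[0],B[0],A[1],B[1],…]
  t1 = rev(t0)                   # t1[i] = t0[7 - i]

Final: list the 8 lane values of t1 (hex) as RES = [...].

RES = [0x3d, 0xb8, 0x29, 0xa4, 0x7d, 0x68, 0x22, 0xaa]

  t0: aa 22 68 7d a4 29 b8 3d
  t1: 3d b8 29 a4 7d 68 22 aa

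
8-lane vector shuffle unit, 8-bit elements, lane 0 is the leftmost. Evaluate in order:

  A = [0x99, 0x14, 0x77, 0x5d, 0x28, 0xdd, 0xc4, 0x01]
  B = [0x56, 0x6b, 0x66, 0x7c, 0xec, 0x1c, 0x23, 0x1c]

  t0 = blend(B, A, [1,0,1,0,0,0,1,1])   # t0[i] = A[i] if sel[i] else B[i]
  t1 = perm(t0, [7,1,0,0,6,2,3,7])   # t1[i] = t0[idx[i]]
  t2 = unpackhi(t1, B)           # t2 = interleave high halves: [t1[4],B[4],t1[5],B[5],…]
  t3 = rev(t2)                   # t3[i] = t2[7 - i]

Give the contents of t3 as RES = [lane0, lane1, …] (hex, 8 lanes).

RES = [0x1c, 0x01, 0x23, 0x7c, 0x1c, 0x77, 0xec, 0xc4]

→ t0 |99|6b|77|7c|ec|1c|c4|01|
→ t1 |01|6b|99|99|c4|77|7c|01|
→ t2 |c4|ec|77|1c|7c|23|01|1c|
→ t3 |1c|01|23|7c|1c|77|ec|c4|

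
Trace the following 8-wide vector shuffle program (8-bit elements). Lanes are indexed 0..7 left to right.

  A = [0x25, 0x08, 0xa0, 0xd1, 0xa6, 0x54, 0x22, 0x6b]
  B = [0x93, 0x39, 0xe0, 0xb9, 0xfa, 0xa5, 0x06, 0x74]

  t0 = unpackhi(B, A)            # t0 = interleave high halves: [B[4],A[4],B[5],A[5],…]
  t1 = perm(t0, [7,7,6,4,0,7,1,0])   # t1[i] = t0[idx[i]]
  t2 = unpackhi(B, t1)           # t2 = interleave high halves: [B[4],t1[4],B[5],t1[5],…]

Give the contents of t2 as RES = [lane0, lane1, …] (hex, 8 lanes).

t0 = [0xfa, 0xa6, 0xa5, 0x54, 0x06, 0x22, 0x74, 0x6b]
t1 = [0x6b, 0x6b, 0x74, 0x06, 0xfa, 0x6b, 0xa6, 0xfa]
t2 = [0xfa, 0xfa, 0xa5, 0x6b, 0x06, 0xa6, 0x74, 0xfa]

RES = [ 0xfa  0xfa  0xa5  0x6b  0x06  0xa6  0x74  0xfa ]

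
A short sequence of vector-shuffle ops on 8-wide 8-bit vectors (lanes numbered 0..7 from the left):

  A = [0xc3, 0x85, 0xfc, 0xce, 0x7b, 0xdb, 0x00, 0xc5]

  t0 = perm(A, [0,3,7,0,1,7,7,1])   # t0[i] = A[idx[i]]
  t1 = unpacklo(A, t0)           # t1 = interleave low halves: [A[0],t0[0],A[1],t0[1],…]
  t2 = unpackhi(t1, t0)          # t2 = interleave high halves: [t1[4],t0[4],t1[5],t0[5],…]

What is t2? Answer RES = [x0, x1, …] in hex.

  t0: c3 ce c5 c3 85 c5 c5 85
  t1: c3 c3 85 ce fc c5 ce c3
  t2: fc 85 c5 c5 ce c5 c3 85

RES = [0xfc, 0x85, 0xc5, 0xc5, 0xce, 0xc5, 0xc3, 0x85]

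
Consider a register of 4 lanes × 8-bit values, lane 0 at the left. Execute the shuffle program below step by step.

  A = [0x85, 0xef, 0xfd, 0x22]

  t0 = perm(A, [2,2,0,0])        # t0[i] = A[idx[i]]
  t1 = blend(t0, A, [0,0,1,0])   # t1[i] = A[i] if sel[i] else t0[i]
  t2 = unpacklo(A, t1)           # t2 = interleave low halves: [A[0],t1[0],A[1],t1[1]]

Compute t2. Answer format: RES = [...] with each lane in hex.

t0 = [0xfd, 0xfd, 0x85, 0x85]
t1 = [0xfd, 0xfd, 0xfd, 0x85]
t2 = [0x85, 0xfd, 0xef, 0xfd]

RES = [ 0x85  0xfd  0xef  0xfd ]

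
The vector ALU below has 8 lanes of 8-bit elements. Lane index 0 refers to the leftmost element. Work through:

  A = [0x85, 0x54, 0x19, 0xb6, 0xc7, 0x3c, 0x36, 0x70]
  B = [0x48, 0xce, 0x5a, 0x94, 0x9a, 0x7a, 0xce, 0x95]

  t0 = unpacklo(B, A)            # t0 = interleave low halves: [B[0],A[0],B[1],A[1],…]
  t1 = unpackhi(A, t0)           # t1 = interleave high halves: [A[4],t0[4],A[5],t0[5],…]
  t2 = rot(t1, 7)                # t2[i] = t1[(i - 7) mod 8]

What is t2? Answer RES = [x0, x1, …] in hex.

→ t0 |48|85|ce|54|5a|19|94|b6|
→ t1 |c7|5a|3c|19|36|94|70|b6|
→ t2 |5a|3c|19|36|94|70|b6|c7|

RES = [ 0x5a  0x3c  0x19  0x36  0x94  0x70  0xb6  0xc7 ]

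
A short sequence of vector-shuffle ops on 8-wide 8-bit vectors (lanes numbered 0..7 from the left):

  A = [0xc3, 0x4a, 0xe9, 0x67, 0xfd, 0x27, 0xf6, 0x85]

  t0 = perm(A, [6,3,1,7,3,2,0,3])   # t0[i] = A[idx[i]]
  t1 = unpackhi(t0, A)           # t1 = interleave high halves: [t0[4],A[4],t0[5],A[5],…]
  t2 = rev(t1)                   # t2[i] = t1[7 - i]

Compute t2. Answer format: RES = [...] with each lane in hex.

RES = [ 0x85  0x67  0xf6  0xc3  0x27  0xe9  0xfd  0x67 ]

→ t0 |f6|67|4a|85|67|e9|c3|67|
→ t1 |67|fd|e9|27|c3|f6|67|85|
→ t2 |85|67|f6|c3|27|e9|fd|67|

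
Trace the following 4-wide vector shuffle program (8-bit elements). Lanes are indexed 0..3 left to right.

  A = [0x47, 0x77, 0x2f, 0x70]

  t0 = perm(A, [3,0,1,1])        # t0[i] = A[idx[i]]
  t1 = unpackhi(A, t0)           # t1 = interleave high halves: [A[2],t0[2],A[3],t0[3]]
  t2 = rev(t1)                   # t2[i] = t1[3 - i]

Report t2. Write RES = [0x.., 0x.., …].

RES = [ 0x77  0x70  0x77  0x2f ]

  t0: 70 47 77 77
  t1: 2f 77 70 77
  t2: 77 70 77 2f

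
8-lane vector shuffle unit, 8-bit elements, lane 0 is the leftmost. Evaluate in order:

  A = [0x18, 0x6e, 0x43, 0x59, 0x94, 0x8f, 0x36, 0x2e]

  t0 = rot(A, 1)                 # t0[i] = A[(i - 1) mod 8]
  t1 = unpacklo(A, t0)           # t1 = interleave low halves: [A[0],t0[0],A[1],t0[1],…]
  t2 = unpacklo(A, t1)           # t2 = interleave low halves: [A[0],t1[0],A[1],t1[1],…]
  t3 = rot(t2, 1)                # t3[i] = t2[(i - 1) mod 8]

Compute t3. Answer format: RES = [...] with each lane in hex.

t0 = [0x2e, 0x18, 0x6e, 0x43, 0x59, 0x94, 0x8f, 0x36]
t1 = [0x18, 0x2e, 0x6e, 0x18, 0x43, 0x6e, 0x59, 0x43]
t2 = [0x18, 0x18, 0x6e, 0x2e, 0x43, 0x6e, 0x59, 0x18]
t3 = [0x18, 0x18, 0x18, 0x6e, 0x2e, 0x43, 0x6e, 0x59]

RES = [0x18, 0x18, 0x18, 0x6e, 0x2e, 0x43, 0x6e, 0x59]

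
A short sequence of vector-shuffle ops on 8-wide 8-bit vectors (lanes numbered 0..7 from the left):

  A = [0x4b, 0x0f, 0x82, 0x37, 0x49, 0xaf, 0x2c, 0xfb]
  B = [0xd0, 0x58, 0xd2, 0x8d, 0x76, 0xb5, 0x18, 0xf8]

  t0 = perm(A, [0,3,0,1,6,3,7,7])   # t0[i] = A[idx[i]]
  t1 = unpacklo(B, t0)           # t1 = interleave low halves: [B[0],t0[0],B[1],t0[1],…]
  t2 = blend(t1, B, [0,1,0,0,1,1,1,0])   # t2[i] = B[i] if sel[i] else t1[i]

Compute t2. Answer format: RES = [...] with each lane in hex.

t0 = [0x4b, 0x37, 0x4b, 0x0f, 0x2c, 0x37, 0xfb, 0xfb]
t1 = [0xd0, 0x4b, 0x58, 0x37, 0xd2, 0x4b, 0x8d, 0x0f]
t2 = [0xd0, 0x58, 0x58, 0x37, 0x76, 0xb5, 0x18, 0x0f]

RES = [0xd0, 0x58, 0x58, 0x37, 0x76, 0xb5, 0x18, 0x0f]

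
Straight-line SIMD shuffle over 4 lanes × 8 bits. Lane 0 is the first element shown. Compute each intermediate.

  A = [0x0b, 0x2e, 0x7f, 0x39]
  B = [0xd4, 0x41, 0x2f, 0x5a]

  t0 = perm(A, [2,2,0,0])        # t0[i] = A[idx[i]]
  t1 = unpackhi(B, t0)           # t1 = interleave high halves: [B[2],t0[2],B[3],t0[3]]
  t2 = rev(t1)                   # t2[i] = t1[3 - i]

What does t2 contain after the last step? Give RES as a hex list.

→ t0 |7f|7f|0b|0b|
→ t1 |2f|0b|5a|0b|
→ t2 |0b|5a|0b|2f|

RES = [ 0x0b  0x5a  0x0b  0x2f ]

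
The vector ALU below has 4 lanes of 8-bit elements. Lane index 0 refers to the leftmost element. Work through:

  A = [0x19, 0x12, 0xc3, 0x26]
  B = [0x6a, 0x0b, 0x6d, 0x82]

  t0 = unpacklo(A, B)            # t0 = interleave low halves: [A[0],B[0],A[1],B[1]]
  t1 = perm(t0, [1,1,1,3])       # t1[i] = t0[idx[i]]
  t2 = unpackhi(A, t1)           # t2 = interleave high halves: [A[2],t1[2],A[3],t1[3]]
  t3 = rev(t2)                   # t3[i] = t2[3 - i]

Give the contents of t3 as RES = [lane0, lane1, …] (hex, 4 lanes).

t0 = [0x19, 0x6a, 0x12, 0x0b]
t1 = [0x6a, 0x6a, 0x6a, 0x0b]
t2 = [0xc3, 0x6a, 0x26, 0x0b]
t3 = [0x0b, 0x26, 0x6a, 0xc3]

RES = [ 0x0b  0x26  0x6a  0xc3 ]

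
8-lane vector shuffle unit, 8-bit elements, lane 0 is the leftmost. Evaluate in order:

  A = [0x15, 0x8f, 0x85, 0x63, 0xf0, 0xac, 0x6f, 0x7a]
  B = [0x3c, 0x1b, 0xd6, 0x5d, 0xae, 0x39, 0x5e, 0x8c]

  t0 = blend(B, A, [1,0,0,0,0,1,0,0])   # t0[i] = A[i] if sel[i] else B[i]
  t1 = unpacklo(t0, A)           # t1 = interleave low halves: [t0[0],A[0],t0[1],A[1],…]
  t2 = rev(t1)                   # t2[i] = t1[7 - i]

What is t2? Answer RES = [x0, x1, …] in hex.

→ t0 |15|1b|d6|5d|ae|ac|5e|8c|
→ t1 |15|15|1b|8f|d6|85|5d|63|
→ t2 |63|5d|85|d6|8f|1b|15|15|

RES = [ 0x63  0x5d  0x85  0xd6  0x8f  0x1b  0x15  0x15 ]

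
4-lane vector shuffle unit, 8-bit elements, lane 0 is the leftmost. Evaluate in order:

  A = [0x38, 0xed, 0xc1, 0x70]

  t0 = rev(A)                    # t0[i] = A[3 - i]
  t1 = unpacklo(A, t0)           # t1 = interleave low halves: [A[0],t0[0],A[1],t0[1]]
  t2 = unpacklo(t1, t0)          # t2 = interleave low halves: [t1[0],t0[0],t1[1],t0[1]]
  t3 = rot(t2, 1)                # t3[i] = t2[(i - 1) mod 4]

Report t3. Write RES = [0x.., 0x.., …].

→ t0 |70|c1|ed|38|
→ t1 |38|70|ed|c1|
→ t2 |38|70|70|c1|
→ t3 |c1|38|70|70|

RES = [ 0xc1  0x38  0x70  0x70 ]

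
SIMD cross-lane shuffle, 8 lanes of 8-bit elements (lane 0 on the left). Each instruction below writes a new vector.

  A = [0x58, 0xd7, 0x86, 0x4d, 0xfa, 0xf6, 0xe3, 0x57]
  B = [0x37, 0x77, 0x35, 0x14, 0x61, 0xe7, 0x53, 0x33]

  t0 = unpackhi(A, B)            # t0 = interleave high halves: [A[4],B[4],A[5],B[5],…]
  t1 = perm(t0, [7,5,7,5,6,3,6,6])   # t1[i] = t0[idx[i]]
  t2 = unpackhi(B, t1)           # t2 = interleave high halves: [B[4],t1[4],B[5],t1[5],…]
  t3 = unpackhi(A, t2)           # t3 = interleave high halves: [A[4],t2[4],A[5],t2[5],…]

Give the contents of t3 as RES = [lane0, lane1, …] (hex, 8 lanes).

RES = [ 0xfa  0x53  0xf6  0x57  0xe3  0x33  0x57  0x57 ]

→ t0 |fa|61|f6|e7|e3|53|57|33|
→ t1 |33|53|33|53|57|e7|57|57|
→ t2 |61|57|e7|e7|53|57|33|57|
→ t3 |fa|53|f6|57|e3|33|57|57|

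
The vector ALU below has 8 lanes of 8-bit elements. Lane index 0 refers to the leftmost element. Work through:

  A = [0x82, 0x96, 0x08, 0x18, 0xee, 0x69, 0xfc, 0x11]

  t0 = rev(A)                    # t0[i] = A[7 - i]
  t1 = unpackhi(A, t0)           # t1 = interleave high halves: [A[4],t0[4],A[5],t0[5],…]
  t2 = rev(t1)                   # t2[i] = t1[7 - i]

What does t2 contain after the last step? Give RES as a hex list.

RES = [0x82, 0x11, 0x96, 0xfc, 0x08, 0x69, 0x18, 0xee]

  t0: 11 fc 69 ee 18 08 96 82
  t1: ee 18 69 08 fc 96 11 82
  t2: 82 11 96 fc 08 69 18 ee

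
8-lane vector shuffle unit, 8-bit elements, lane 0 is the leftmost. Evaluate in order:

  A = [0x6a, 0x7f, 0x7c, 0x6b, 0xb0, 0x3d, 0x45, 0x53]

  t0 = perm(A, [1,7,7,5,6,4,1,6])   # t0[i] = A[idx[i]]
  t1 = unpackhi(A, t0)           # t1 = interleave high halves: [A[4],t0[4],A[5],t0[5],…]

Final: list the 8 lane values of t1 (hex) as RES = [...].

→ t0 |7f|53|53|3d|45|b0|7f|45|
→ t1 |b0|45|3d|b0|45|7f|53|45|

RES = [ 0xb0  0x45  0x3d  0xb0  0x45  0x7f  0x53  0x45 ]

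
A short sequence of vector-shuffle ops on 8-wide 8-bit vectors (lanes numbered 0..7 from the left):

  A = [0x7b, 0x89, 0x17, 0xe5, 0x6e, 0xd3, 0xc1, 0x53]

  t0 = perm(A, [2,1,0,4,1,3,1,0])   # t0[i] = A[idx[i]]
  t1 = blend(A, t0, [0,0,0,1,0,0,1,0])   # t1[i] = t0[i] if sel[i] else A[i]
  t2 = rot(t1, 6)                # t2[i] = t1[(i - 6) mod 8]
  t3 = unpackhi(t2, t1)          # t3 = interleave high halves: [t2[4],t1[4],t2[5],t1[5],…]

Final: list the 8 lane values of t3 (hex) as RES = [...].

RES = [0x89, 0x6e, 0x53, 0xd3, 0x7b, 0x89, 0x89, 0x53]

t0 = [0x17, 0x89, 0x7b, 0x6e, 0x89, 0xe5, 0x89, 0x7b]
t1 = [0x7b, 0x89, 0x17, 0x6e, 0x6e, 0xd3, 0x89, 0x53]
t2 = [0x17, 0x6e, 0x6e, 0xd3, 0x89, 0x53, 0x7b, 0x89]
t3 = [0x89, 0x6e, 0x53, 0xd3, 0x7b, 0x89, 0x89, 0x53]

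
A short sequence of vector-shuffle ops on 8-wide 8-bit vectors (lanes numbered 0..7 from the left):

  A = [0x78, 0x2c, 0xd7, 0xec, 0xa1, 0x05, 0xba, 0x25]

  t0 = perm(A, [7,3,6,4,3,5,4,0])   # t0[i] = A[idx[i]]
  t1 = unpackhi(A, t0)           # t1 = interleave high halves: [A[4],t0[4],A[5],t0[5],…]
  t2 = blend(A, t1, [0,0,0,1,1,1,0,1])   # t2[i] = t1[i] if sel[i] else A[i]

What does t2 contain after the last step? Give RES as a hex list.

RES = [ 0x78  0x2c  0xd7  0x05  0xba  0xa1  0xba  0x78 ]

t0 = [0x25, 0xec, 0xba, 0xa1, 0xec, 0x05, 0xa1, 0x78]
t1 = [0xa1, 0xec, 0x05, 0x05, 0xba, 0xa1, 0x25, 0x78]
t2 = [0x78, 0x2c, 0xd7, 0x05, 0xba, 0xa1, 0xba, 0x78]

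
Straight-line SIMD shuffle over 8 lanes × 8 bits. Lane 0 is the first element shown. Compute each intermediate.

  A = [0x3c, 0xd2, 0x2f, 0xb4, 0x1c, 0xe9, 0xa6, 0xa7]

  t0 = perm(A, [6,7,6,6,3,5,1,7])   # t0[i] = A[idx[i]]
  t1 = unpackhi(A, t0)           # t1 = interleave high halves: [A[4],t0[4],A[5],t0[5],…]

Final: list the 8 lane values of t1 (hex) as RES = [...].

RES = [0x1c, 0xb4, 0xe9, 0xe9, 0xa6, 0xd2, 0xa7, 0xa7]

  t0: a6 a7 a6 a6 b4 e9 d2 a7
  t1: 1c b4 e9 e9 a6 d2 a7 a7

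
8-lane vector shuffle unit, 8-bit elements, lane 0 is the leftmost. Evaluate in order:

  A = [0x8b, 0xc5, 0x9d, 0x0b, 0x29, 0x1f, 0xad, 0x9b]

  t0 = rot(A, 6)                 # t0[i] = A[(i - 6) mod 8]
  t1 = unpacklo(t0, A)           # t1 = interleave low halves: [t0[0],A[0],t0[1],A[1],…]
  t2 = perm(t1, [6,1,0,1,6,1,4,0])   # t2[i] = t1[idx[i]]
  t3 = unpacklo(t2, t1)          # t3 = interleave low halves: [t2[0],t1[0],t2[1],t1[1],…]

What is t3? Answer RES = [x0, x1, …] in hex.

RES = [0x1f, 0x9d, 0x8b, 0x8b, 0x9d, 0x0b, 0x8b, 0xc5]

t0 = [0x9d, 0x0b, 0x29, 0x1f, 0xad, 0x9b, 0x8b, 0xc5]
t1 = [0x9d, 0x8b, 0x0b, 0xc5, 0x29, 0x9d, 0x1f, 0x0b]
t2 = [0x1f, 0x8b, 0x9d, 0x8b, 0x1f, 0x8b, 0x29, 0x9d]
t3 = [0x1f, 0x9d, 0x8b, 0x8b, 0x9d, 0x0b, 0x8b, 0xc5]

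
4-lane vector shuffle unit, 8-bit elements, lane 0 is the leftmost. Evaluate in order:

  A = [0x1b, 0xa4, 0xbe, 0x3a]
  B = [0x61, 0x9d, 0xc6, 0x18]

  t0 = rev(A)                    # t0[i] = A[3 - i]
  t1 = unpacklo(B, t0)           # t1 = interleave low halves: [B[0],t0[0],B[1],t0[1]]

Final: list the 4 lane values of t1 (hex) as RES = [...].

RES = [ 0x61  0x3a  0x9d  0xbe ]

  t0: 3a be a4 1b
  t1: 61 3a 9d be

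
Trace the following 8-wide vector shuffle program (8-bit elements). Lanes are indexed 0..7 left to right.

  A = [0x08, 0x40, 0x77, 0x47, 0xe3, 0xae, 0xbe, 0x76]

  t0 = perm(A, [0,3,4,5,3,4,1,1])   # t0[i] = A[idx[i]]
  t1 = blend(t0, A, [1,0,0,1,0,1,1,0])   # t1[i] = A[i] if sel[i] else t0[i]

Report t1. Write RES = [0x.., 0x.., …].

RES = [0x08, 0x47, 0xe3, 0x47, 0x47, 0xae, 0xbe, 0x40]

  t0: 08 47 e3 ae 47 e3 40 40
  t1: 08 47 e3 47 47 ae be 40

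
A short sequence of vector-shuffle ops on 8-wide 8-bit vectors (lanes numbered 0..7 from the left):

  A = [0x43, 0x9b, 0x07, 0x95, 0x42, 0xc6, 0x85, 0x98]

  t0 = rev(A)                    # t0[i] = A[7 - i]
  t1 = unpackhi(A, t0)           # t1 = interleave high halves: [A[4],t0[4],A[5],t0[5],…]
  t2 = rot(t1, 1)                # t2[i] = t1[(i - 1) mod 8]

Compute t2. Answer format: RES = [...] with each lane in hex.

  t0: 98 85 c6 42 95 07 9b 43
  t1: 42 95 c6 07 85 9b 98 43
  t2: 43 42 95 c6 07 85 9b 98

RES = [0x43, 0x42, 0x95, 0xc6, 0x07, 0x85, 0x9b, 0x98]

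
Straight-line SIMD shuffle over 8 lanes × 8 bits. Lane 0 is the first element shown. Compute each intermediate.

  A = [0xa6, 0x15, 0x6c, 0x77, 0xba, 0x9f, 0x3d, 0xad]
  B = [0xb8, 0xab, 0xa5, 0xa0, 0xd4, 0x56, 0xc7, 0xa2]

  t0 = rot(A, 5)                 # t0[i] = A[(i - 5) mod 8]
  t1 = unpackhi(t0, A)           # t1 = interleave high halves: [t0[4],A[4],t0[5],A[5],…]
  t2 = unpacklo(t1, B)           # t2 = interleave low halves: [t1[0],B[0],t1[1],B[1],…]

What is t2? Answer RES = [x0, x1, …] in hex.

t0 = [0x77, 0xba, 0x9f, 0x3d, 0xad, 0xa6, 0x15, 0x6c]
t1 = [0xad, 0xba, 0xa6, 0x9f, 0x15, 0x3d, 0x6c, 0xad]
t2 = [0xad, 0xb8, 0xba, 0xab, 0xa6, 0xa5, 0x9f, 0xa0]

RES = [ 0xad  0xb8  0xba  0xab  0xa6  0xa5  0x9f  0xa0 ]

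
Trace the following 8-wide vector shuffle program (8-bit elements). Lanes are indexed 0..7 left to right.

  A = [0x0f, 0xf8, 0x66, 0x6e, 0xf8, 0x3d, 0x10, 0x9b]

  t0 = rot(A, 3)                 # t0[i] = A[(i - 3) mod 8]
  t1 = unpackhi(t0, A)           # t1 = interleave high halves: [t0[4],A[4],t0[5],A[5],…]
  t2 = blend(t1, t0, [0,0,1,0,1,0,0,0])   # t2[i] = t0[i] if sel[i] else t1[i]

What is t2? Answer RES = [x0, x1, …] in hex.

→ t0 |3d|10|9b|0f|f8|66|6e|f8|
→ t1 |f8|f8|66|3d|6e|10|f8|9b|
→ t2 |f8|f8|9b|3d|f8|10|f8|9b|

RES = [0xf8, 0xf8, 0x9b, 0x3d, 0xf8, 0x10, 0xf8, 0x9b]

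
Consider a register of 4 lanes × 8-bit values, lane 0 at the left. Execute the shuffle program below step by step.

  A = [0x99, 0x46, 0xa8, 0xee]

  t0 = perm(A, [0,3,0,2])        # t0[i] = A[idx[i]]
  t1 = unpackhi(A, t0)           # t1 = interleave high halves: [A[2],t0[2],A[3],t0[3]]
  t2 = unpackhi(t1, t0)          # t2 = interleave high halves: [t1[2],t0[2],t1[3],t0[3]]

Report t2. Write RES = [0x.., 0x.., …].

RES = [ 0xee  0x99  0xa8  0xa8 ]

  t0: 99 ee 99 a8
  t1: a8 99 ee a8
  t2: ee 99 a8 a8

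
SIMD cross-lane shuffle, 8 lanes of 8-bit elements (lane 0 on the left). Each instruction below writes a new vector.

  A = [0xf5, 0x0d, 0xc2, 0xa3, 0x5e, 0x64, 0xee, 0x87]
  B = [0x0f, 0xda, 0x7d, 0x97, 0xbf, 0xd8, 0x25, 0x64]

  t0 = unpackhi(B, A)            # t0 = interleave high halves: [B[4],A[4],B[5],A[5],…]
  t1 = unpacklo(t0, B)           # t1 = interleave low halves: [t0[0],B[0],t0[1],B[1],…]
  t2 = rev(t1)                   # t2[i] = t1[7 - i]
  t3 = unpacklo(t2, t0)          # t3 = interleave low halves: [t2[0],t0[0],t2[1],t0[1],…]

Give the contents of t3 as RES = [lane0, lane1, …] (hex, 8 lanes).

RES = [0x97, 0xbf, 0x64, 0x5e, 0x7d, 0xd8, 0xd8, 0x64]

t0 = [0xbf, 0x5e, 0xd8, 0x64, 0x25, 0xee, 0x64, 0x87]
t1 = [0xbf, 0x0f, 0x5e, 0xda, 0xd8, 0x7d, 0x64, 0x97]
t2 = [0x97, 0x64, 0x7d, 0xd8, 0xda, 0x5e, 0x0f, 0xbf]
t3 = [0x97, 0xbf, 0x64, 0x5e, 0x7d, 0xd8, 0xd8, 0x64]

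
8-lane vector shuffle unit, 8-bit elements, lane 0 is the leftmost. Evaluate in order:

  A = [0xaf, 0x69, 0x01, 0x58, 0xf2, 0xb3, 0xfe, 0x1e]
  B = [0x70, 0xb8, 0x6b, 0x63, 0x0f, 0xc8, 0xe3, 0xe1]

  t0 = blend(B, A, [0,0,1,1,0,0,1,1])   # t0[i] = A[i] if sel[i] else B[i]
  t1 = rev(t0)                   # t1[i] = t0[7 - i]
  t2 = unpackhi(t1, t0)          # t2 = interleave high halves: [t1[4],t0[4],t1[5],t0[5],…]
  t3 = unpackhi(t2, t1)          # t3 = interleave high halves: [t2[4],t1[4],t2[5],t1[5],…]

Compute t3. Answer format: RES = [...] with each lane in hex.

  t0: 70 b8 01 58 0f c8 fe 1e
  t1: 1e fe c8 0f 58 01 b8 70
  t2: 58 0f 01 c8 b8 fe 70 1e
  t3: b8 58 fe 01 70 b8 1e 70

RES = [ 0xb8  0x58  0xfe  0x01  0x70  0xb8  0x1e  0x70 ]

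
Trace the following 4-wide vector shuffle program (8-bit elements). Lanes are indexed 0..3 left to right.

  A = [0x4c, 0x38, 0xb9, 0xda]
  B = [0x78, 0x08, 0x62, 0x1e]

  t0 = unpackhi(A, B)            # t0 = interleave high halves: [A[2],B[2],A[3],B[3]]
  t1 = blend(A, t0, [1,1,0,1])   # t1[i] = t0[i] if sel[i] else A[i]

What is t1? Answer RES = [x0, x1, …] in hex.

RES = [0xb9, 0x62, 0xb9, 0x1e]

  t0: b9 62 da 1e
  t1: b9 62 b9 1e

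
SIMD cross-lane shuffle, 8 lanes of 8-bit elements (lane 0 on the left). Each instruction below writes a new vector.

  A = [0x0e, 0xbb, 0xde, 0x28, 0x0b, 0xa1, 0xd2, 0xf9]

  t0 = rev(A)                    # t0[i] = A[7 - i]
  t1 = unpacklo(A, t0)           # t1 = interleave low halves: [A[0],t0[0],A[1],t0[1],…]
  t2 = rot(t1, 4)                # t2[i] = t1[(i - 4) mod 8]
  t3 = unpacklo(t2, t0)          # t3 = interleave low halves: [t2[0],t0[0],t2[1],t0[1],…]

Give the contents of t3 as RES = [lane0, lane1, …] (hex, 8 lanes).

  t0: f9 d2 a1 0b 28 de bb 0e
  t1: 0e f9 bb d2 de a1 28 0b
  t2: de a1 28 0b 0e f9 bb d2
  t3: de f9 a1 d2 28 a1 0b 0b

RES = [0xde, 0xf9, 0xa1, 0xd2, 0x28, 0xa1, 0x0b, 0x0b]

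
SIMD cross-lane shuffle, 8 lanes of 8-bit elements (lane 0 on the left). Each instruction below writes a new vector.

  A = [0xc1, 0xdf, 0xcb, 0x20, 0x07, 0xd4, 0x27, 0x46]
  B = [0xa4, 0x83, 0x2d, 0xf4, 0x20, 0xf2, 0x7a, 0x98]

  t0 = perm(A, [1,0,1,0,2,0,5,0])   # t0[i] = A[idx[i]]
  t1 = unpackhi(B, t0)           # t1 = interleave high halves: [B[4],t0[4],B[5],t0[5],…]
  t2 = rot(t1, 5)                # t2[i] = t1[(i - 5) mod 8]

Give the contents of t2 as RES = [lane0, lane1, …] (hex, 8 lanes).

t0 = [0xdf, 0xc1, 0xdf, 0xc1, 0xcb, 0xc1, 0xd4, 0xc1]
t1 = [0x20, 0xcb, 0xf2, 0xc1, 0x7a, 0xd4, 0x98, 0xc1]
t2 = [0xc1, 0x7a, 0xd4, 0x98, 0xc1, 0x20, 0xcb, 0xf2]

RES = [0xc1, 0x7a, 0xd4, 0x98, 0xc1, 0x20, 0xcb, 0xf2]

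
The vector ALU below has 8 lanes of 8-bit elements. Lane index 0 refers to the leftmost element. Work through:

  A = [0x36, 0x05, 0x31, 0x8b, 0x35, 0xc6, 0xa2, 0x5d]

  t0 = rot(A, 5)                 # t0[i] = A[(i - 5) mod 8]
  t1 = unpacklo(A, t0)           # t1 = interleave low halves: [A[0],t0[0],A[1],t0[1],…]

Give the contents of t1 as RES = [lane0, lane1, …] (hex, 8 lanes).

→ t0 |8b|35|c6|a2|5d|36|05|31|
→ t1 |36|8b|05|35|31|c6|8b|a2|

RES = [0x36, 0x8b, 0x05, 0x35, 0x31, 0xc6, 0x8b, 0xa2]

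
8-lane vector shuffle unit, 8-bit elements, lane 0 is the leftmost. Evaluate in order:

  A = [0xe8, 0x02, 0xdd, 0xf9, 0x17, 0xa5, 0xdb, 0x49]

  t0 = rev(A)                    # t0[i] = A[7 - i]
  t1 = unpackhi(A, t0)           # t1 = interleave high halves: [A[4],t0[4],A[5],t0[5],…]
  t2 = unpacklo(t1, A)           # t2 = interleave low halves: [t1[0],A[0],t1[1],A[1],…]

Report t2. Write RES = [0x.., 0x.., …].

RES = [0x17, 0xe8, 0xf9, 0x02, 0xa5, 0xdd, 0xdd, 0xf9]

  t0: 49 db a5 17 f9 dd 02 e8
  t1: 17 f9 a5 dd db 02 49 e8
  t2: 17 e8 f9 02 a5 dd dd f9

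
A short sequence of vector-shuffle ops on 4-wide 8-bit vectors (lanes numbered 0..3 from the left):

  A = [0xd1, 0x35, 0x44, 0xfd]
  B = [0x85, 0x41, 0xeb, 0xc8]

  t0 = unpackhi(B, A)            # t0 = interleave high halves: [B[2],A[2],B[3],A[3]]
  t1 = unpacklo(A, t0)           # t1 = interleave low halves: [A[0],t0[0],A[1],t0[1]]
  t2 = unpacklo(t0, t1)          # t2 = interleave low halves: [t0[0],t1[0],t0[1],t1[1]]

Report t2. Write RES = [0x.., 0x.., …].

RES = [ 0xeb  0xd1  0x44  0xeb ]

t0 = [0xeb, 0x44, 0xc8, 0xfd]
t1 = [0xd1, 0xeb, 0x35, 0x44]
t2 = [0xeb, 0xd1, 0x44, 0xeb]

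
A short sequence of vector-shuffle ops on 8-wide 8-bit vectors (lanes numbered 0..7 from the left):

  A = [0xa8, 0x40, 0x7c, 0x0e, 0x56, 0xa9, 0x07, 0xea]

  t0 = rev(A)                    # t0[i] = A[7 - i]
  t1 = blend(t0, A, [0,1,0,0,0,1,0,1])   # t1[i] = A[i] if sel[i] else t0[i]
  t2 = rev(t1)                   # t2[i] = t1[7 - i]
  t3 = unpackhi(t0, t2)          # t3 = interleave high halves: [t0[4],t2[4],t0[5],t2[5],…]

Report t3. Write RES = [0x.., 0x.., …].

→ t0 |ea|07|a9|56|0e|7c|40|a8|
→ t1 |ea|40|a9|56|0e|a9|40|ea|
→ t2 |ea|40|a9|0e|56|a9|40|ea|
→ t3 |0e|56|7c|a9|40|40|a8|ea|

RES = [ 0x0e  0x56  0x7c  0xa9  0x40  0x40  0xa8  0xea ]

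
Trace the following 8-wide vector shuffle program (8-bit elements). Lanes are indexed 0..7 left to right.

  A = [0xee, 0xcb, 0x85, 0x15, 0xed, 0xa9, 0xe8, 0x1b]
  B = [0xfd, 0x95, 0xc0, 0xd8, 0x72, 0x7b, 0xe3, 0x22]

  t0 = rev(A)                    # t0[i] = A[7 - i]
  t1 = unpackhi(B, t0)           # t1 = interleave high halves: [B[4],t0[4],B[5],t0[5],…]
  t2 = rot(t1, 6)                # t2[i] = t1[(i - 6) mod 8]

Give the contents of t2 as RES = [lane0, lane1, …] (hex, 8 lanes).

t0 = [0x1b, 0xe8, 0xa9, 0xed, 0x15, 0x85, 0xcb, 0xee]
t1 = [0x72, 0x15, 0x7b, 0x85, 0xe3, 0xcb, 0x22, 0xee]
t2 = [0x7b, 0x85, 0xe3, 0xcb, 0x22, 0xee, 0x72, 0x15]

RES = [0x7b, 0x85, 0xe3, 0xcb, 0x22, 0xee, 0x72, 0x15]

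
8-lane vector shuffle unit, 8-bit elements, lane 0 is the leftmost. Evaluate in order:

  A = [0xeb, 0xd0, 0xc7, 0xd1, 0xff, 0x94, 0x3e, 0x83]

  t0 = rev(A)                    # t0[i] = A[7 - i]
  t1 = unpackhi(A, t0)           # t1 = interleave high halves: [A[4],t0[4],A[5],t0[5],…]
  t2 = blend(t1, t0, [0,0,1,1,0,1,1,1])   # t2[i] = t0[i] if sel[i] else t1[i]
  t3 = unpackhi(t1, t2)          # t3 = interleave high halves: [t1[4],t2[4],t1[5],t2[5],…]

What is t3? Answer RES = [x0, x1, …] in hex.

RES = [0x3e, 0x3e, 0xd0, 0xc7, 0x83, 0xd0, 0xeb, 0xeb]

t0 = [0x83, 0x3e, 0x94, 0xff, 0xd1, 0xc7, 0xd0, 0xeb]
t1 = [0xff, 0xd1, 0x94, 0xc7, 0x3e, 0xd0, 0x83, 0xeb]
t2 = [0xff, 0xd1, 0x94, 0xff, 0x3e, 0xc7, 0xd0, 0xeb]
t3 = [0x3e, 0x3e, 0xd0, 0xc7, 0x83, 0xd0, 0xeb, 0xeb]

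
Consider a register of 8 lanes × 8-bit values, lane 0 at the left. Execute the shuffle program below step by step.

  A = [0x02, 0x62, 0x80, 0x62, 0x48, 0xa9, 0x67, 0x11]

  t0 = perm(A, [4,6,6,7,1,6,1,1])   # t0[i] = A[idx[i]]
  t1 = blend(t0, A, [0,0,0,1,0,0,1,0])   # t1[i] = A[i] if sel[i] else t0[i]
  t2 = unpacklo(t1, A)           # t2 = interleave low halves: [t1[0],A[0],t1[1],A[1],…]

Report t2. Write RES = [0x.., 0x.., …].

t0 = [0x48, 0x67, 0x67, 0x11, 0x62, 0x67, 0x62, 0x62]
t1 = [0x48, 0x67, 0x67, 0x62, 0x62, 0x67, 0x67, 0x62]
t2 = [0x48, 0x02, 0x67, 0x62, 0x67, 0x80, 0x62, 0x62]

RES = [0x48, 0x02, 0x67, 0x62, 0x67, 0x80, 0x62, 0x62]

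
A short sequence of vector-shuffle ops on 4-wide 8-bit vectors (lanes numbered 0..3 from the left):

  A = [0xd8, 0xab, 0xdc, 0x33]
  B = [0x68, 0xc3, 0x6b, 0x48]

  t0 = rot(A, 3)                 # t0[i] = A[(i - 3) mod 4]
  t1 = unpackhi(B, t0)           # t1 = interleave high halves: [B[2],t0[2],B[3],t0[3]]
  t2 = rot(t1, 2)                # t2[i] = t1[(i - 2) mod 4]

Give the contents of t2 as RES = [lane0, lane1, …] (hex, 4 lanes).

RES = [ 0x48  0xd8  0x6b  0x33 ]

→ t0 |ab|dc|33|d8|
→ t1 |6b|33|48|d8|
→ t2 |48|d8|6b|33|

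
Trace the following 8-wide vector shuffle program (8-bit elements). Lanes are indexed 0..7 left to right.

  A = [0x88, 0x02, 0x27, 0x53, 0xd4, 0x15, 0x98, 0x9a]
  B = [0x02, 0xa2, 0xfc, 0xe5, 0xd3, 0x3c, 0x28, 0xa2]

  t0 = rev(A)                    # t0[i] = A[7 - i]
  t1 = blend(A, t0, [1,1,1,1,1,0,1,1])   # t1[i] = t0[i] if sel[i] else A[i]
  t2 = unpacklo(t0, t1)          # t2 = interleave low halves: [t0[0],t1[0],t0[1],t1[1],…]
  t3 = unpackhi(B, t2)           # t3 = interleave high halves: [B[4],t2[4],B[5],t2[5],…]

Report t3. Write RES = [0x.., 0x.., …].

→ t0 |9a|98|15|d4|53|27|02|88|
→ t1 |9a|98|15|d4|53|15|02|88|
→ t2 |9a|9a|98|98|15|15|d4|d4|
→ t3 |d3|15|3c|15|28|d4|a2|d4|

RES = [ 0xd3  0x15  0x3c  0x15  0x28  0xd4  0xa2  0xd4 ]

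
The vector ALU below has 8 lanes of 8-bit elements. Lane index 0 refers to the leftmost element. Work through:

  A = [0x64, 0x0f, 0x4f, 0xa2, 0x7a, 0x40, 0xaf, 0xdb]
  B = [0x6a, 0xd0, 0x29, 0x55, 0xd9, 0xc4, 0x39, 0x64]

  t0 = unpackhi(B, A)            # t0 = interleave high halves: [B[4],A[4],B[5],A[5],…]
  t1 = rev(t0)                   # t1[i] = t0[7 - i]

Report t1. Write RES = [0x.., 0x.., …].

RES = [0xdb, 0x64, 0xaf, 0x39, 0x40, 0xc4, 0x7a, 0xd9]

t0 = [0xd9, 0x7a, 0xc4, 0x40, 0x39, 0xaf, 0x64, 0xdb]
t1 = [0xdb, 0x64, 0xaf, 0x39, 0x40, 0xc4, 0x7a, 0xd9]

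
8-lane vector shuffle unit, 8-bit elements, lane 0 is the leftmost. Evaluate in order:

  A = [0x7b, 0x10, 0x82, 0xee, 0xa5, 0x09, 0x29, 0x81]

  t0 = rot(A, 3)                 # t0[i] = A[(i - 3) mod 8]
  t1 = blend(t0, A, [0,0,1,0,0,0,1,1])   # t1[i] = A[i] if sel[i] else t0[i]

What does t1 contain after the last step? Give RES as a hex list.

  t0: 09 29 81 7b 10 82 ee a5
  t1: 09 29 82 7b 10 82 29 81

RES = [0x09, 0x29, 0x82, 0x7b, 0x10, 0x82, 0x29, 0x81]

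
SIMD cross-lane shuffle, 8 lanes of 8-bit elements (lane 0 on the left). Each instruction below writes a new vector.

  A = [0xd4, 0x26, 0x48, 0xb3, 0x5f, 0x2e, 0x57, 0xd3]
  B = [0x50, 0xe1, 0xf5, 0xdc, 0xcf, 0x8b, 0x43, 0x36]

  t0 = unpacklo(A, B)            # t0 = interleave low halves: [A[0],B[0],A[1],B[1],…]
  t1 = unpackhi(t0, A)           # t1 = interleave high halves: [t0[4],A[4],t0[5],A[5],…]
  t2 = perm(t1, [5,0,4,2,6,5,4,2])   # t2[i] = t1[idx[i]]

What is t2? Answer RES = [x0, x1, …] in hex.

t0 = [0xd4, 0x50, 0x26, 0xe1, 0x48, 0xf5, 0xb3, 0xdc]
t1 = [0x48, 0x5f, 0xf5, 0x2e, 0xb3, 0x57, 0xdc, 0xd3]
t2 = [0x57, 0x48, 0xb3, 0xf5, 0xdc, 0x57, 0xb3, 0xf5]

RES = [0x57, 0x48, 0xb3, 0xf5, 0xdc, 0x57, 0xb3, 0xf5]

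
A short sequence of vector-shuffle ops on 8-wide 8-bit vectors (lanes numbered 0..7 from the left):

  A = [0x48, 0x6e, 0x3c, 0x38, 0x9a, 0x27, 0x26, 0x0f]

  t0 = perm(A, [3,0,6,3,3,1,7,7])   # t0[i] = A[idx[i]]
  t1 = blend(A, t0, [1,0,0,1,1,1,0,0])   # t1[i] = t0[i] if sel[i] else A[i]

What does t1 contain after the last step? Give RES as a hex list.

  t0: 38 48 26 38 38 6e 0f 0f
  t1: 38 6e 3c 38 38 6e 26 0f

RES = [0x38, 0x6e, 0x3c, 0x38, 0x38, 0x6e, 0x26, 0x0f]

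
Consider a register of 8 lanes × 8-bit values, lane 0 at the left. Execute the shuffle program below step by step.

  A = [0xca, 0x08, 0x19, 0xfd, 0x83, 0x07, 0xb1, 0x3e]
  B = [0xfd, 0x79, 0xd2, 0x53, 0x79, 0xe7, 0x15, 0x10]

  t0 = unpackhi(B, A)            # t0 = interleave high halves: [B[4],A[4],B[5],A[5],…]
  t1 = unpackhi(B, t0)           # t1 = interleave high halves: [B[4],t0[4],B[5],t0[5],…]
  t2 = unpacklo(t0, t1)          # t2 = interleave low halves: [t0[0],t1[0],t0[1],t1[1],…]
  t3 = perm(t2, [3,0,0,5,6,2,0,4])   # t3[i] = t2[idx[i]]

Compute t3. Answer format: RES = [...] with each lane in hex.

→ t0 |79|83|e7|07|15|b1|10|3e|
→ t1 |79|15|e7|b1|15|10|10|3e|
→ t2 |79|79|83|15|e7|e7|07|b1|
→ t3 |15|79|79|e7|07|83|79|e7|

RES = [0x15, 0x79, 0x79, 0xe7, 0x07, 0x83, 0x79, 0xe7]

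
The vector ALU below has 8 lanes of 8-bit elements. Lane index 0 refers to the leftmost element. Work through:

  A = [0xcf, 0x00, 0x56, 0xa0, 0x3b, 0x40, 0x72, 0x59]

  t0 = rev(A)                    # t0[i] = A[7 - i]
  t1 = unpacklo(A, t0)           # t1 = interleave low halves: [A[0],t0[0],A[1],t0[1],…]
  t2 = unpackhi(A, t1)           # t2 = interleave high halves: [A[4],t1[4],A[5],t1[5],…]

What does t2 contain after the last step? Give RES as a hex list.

t0 = [0x59, 0x72, 0x40, 0x3b, 0xa0, 0x56, 0x00, 0xcf]
t1 = [0xcf, 0x59, 0x00, 0x72, 0x56, 0x40, 0xa0, 0x3b]
t2 = [0x3b, 0x56, 0x40, 0x40, 0x72, 0xa0, 0x59, 0x3b]

RES = [0x3b, 0x56, 0x40, 0x40, 0x72, 0xa0, 0x59, 0x3b]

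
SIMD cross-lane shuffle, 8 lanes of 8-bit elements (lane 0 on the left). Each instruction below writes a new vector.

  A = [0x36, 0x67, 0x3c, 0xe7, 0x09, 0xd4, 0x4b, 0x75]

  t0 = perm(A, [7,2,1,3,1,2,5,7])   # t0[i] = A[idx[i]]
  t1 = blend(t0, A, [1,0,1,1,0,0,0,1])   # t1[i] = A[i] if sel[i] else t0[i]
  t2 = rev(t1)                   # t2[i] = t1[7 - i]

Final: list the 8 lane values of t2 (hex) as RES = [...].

RES = [0x75, 0xd4, 0x3c, 0x67, 0xe7, 0x3c, 0x3c, 0x36]

  t0: 75 3c 67 e7 67 3c d4 75
  t1: 36 3c 3c e7 67 3c d4 75
  t2: 75 d4 3c 67 e7 3c 3c 36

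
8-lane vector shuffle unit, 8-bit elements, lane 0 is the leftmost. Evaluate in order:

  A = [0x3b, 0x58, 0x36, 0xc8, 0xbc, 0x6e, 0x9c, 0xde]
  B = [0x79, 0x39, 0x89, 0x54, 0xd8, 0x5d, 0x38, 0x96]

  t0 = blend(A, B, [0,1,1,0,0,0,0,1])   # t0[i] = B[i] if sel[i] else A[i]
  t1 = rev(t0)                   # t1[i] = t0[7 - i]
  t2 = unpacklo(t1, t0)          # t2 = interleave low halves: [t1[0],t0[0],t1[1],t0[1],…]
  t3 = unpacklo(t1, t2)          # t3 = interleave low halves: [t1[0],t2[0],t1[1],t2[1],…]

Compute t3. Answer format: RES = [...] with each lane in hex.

RES = [ 0x96  0x96  0x9c  0x3b  0x6e  0x9c  0xbc  0x39 ]

  t0: 3b 39 89 c8 bc 6e 9c 96
  t1: 96 9c 6e bc c8 89 39 3b
  t2: 96 3b 9c 39 6e 89 bc c8
  t3: 96 96 9c 3b 6e 9c bc 39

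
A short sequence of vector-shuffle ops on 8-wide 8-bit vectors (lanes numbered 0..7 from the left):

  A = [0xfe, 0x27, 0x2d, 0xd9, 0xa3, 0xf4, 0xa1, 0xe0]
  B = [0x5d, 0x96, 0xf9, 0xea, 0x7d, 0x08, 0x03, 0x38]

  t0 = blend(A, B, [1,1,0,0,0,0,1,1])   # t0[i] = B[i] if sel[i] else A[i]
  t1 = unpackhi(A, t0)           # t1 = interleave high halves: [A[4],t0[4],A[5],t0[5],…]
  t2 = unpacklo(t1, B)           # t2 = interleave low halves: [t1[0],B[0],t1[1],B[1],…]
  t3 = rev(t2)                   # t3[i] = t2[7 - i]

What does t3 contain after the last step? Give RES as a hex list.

RES = [ 0xea  0xf4  0xf9  0xf4  0x96  0xa3  0x5d  0xa3 ]

t0 = [0x5d, 0x96, 0x2d, 0xd9, 0xa3, 0xf4, 0x03, 0x38]
t1 = [0xa3, 0xa3, 0xf4, 0xf4, 0xa1, 0x03, 0xe0, 0x38]
t2 = [0xa3, 0x5d, 0xa3, 0x96, 0xf4, 0xf9, 0xf4, 0xea]
t3 = [0xea, 0xf4, 0xf9, 0xf4, 0x96, 0xa3, 0x5d, 0xa3]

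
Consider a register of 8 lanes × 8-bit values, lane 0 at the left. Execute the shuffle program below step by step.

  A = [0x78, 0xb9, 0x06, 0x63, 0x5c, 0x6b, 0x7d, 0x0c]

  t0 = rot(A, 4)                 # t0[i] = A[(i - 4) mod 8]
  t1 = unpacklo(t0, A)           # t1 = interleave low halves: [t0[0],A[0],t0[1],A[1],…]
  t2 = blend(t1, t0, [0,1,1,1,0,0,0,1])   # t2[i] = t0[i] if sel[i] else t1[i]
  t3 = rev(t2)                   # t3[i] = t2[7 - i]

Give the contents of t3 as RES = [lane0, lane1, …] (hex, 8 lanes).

RES = [0x63, 0x0c, 0x06, 0x7d, 0x0c, 0x7d, 0x6b, 0x5c]

t0 = [0x5c, 0x6b, 0x7d, 0x0c, 0x78, 0xb9, 0x06, 0x63]
t1 = [0x5c, 0x78, 0x6b, 0xb9, 0x7d, 0x06, 0x0c, 0x63]
t2 = [0x5c, 0x6b, 0x7d, 0x0c, 0x7d, 0x06, 0x0c, 0x63]
t3 = [0x63, 0x0c, 0x06, 0x7d, 0x0c, 0x7d, 0x6b, 0x5c]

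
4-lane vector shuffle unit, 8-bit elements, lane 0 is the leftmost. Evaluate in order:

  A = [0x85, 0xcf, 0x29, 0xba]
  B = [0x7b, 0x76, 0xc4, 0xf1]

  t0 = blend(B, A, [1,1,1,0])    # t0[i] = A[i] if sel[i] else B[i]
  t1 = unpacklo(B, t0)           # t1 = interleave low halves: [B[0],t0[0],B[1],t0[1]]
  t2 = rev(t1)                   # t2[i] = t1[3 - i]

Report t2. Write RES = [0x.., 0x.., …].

t0 = [0x85, 0xcf, 0x29, 0xf1]
t1 = [0x7b, 0x85, 0x76, 0xcf]
t2 = [0xcf, 0x76, 0x85, 0x7b]

RES = [0xcf, 0x76, 0x85, 0x7b]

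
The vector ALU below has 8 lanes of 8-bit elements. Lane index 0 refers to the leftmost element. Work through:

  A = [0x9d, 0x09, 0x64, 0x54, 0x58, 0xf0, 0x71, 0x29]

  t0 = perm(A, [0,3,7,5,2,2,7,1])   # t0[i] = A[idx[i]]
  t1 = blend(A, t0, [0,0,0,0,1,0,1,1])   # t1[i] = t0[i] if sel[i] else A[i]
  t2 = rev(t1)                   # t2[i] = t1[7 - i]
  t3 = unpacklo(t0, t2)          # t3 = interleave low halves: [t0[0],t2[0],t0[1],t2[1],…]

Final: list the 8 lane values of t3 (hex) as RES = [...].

RES = [0x9d, 0x09, 0x54, 0x29, 0x29, 0xf0, 0xf0, 0x64]

  t0: 9d 54 29 f0 64 64 29 09
  t1: 9d 09 64 54 64 f0 29 09
  t2: 09 29 f0 64 54 64 09 9d
  t3: 9d 09 54 29 29 f0 f0 64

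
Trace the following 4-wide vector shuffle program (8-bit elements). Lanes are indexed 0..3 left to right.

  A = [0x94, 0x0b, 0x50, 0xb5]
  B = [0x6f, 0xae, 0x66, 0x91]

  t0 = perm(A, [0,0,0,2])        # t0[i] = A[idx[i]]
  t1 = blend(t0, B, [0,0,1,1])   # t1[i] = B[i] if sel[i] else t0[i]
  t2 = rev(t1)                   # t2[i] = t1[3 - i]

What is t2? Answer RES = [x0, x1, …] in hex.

RES = [0x91, 0x66, 0x94, 0x94]

t0 = [0x94, 0x94, 0x94, 0x50]
t1 = [0x94, 0x94, 0x66, 0x91]
t2 = [0x91, 0x66, 0x94, 0x94]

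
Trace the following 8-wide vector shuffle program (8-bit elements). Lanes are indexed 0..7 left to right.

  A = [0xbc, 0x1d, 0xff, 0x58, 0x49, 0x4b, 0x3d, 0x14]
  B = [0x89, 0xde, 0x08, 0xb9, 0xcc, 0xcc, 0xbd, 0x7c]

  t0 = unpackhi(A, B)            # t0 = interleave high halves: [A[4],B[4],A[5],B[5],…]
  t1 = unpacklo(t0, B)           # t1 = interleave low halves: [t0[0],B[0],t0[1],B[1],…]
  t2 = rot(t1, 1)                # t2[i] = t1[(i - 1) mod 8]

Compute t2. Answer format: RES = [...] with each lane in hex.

t0 = [0x49, 0xcc, 0x4b, 0xcc, 0x3d, 0xbd, 0x14, 0x7c]
t1 = [0x49, 0x89, 0xcc, 0xde, 0x4b, 0x08, 0xcc, 0xb9]
t2 = [0xb9, 0x49, 0x89, 0xcc, 0xde, 0x4b, 0x08, 0xcc]

RES = [0xb9, 0x49, 0x89, 0xcc, 0xde, 0x4b, 0x08, 0xcc]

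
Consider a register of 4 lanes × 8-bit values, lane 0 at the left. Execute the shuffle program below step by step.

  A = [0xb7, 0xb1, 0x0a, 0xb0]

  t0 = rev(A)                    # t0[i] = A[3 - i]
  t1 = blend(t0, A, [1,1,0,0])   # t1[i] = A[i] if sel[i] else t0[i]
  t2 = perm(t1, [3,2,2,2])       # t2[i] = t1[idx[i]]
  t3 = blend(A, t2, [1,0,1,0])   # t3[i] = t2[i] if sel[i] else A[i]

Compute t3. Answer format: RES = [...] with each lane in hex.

→ t0 |b0|0a|b1|b7|
→ t1 |b7|b1|b1|b7|
→ t2 |b7|b1|b1|b1|
→ t3 |b7|b1|b1|b0|

RES = [ 0xb7  0xb1  0xb1  0xb0 ]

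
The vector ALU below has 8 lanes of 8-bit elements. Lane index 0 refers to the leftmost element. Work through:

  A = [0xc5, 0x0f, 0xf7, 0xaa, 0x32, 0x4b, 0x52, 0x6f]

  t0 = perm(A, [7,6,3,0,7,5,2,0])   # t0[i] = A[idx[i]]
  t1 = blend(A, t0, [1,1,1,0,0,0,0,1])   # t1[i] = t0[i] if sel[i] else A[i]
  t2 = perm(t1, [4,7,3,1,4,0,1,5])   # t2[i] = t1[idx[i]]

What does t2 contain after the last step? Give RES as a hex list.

t0 = [0x6f, 0x52, 0xaa, 0xc5, 0x6f, 0x4b, 0xf7, 0xc5]
t1 = [0x6f, 0x52, 0xaa, 0xaa, 0x32, 0x4b, 0x52, 0xc5]
t2 = [0x32, 0xc5, 0xaa, 0x52, 0x32, 0x6f, 0x52, 0x4b]

RES = [ 0x32  0xc5  0xaa  0x52  0x32  0x6f  0x52  0x4b ]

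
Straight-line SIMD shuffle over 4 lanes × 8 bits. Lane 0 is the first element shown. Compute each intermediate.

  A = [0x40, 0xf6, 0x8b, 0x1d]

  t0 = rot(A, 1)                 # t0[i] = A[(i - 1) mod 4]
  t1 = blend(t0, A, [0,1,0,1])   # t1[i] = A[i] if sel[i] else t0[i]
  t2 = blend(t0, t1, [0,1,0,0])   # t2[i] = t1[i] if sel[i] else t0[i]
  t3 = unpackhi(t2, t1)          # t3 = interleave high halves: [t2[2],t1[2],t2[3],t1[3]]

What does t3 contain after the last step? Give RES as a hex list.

→ t0 |1d|40|f6|8b|
→ t1 |1d|f6|f6|1d|
→ t2 |1d|f6|f6|8b|
→ t3 |f6|f6|8b|1d|

RES = [0xf6, 0xf6, 0x8b, 0x1d]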